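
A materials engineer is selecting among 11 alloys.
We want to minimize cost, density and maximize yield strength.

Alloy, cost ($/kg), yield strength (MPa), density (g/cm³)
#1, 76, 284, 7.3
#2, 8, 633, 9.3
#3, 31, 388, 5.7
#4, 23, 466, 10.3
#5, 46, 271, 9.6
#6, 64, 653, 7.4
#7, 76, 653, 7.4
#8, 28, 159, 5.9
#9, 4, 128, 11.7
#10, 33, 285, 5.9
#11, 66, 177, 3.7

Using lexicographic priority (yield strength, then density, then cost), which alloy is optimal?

#6

First maximize yield strength: best is 653, kept {#6, #7}.
Then minimize density: best is 7.4, kept {#6, #7}.
Then minimize cost: best is 64, kept {#6}.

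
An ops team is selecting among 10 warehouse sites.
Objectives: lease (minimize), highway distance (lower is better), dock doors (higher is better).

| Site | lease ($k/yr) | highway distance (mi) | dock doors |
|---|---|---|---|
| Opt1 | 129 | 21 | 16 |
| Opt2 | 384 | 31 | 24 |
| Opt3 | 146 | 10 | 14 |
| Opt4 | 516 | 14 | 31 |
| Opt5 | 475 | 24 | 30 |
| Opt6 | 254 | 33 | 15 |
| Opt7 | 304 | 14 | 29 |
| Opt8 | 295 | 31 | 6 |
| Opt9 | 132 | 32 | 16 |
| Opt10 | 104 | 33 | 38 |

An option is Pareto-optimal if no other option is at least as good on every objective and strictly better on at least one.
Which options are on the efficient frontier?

Opt1, Opt3, Opt4, Opt5, Opt7, Opt10

Opt1: not dominated.
Opt2: dominated by Opt7 (lease 304≤384, highway distance 14≤31, dock doors 29≥24).
Opt3: not dominated (best highway distance).
Opt4: not dominated.
Opt5: not dominated.
Opt6: dominated by Opt1 (lease 129≤254, highway distance 21≤33, dock doors 16≥15).
Opt7: not dominated.
Opt8: dominated by Opt1 (lease 129≤295, highway distance 21≤31, dock doors 16≥6).
Opt9: dominated by Opt1 (lease 129≤132, highway distance 21≤32, dock doors 16≥16).
Opt10: not dominated (best lease).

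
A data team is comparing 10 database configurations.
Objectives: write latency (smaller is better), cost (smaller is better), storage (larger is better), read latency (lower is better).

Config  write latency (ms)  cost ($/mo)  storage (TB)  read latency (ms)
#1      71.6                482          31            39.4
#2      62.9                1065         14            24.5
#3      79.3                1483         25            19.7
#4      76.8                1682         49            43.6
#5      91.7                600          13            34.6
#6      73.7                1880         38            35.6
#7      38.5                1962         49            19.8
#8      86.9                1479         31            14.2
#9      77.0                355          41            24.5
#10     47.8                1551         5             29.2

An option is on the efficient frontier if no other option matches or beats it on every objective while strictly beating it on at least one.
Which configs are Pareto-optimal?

#1: not dominated.
#2: not dominated.
#3: not dominated.
#4: not dominated.
#5: dominated by #9 (write latency 77.0≤91.7, cost 355≤600, storage 41≥13, read latency 24.5≤34.6).
#6: not dominated.
#7: not dominated (best write latency).
#8: not dominated (best read latency).
#9: not dominated (best cost).
#10: not dominated.

#1, #2, #3, #4, #6, #7, #8, #9, #10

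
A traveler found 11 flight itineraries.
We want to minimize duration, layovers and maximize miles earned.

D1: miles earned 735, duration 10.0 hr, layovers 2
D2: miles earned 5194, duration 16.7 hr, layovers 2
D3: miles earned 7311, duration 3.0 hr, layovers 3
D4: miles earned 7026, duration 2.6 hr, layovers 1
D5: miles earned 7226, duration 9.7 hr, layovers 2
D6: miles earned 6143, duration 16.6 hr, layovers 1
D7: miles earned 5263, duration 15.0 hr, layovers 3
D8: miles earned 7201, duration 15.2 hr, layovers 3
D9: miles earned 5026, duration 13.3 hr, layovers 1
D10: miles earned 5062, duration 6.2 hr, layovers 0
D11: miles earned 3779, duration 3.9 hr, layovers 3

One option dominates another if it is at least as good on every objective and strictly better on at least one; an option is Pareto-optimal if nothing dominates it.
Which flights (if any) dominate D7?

D3: miles earned 7311≥5263, duration 3.0≤15.0, layovers 3≤3 — dominates D7.
D4: miles earned 7026≥5263, duration 2.6≤15.0, layovers 1≤3 — dominates D7.
D5: miles earned 7226≥5263, duration 9.7≤15.0, layovers 2≤3 — dominates D7.
Others (D1, D2, D6, D8, D9, D10, D11) are each worse than D7 on at least one objective.

D3, D4, D5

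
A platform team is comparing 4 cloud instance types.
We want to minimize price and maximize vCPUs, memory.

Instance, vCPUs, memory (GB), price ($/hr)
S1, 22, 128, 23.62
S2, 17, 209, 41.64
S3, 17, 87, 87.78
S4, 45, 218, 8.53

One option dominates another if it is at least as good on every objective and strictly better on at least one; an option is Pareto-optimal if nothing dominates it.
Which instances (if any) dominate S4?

S1: worse on vCPUs (22 vs 45).
S2: worse on vCPUs (17 vs 45).
S3: worse on vCPUs (17 vs 45).
No option dominates S4.

none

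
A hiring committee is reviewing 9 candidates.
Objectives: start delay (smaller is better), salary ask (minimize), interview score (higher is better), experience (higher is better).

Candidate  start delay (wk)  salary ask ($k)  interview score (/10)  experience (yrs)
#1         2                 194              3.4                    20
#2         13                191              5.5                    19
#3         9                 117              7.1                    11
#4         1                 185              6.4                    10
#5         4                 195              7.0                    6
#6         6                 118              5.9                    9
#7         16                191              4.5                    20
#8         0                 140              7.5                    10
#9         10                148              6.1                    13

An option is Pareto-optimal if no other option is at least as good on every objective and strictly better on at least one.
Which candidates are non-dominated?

#1, #2, #3, #6, #7, #8, #9

#1: not dominated.
#2: not dominated.
#3: not dominated (best salary ask).
#4: dominated by #8 (start delay 0≤1, salary ask 140≤185, interview score 7.5≥6.4, experience 10≥10).
#5: dominated by #8 (start delay 0≤4, salary ask 140≤195, interview score 7.5≥7.0, experience 10≥6).
#6: not dominated.
#7: not dominated.
#8: not dominated (best start delay).
#9: not dominated.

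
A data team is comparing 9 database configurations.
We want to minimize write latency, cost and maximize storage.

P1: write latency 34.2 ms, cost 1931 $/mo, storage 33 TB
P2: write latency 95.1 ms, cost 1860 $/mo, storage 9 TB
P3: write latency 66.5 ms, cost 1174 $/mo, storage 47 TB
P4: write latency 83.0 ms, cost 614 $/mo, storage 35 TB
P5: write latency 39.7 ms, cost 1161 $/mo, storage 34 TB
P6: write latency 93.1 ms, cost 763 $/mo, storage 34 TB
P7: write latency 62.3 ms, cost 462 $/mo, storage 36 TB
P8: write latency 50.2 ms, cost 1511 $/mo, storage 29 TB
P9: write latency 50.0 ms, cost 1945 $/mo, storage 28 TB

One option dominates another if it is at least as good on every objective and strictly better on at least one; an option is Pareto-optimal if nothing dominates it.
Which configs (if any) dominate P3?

none

P1: worse on cost (1931 vs 1174).
P2: worse on write latency (95.1 vs 66.5).
P4: worse on write latency (83.0 vs 66.5).
P5: worse on storage (34 vs 47).
P6: worse on write latency (93.1 vs 66.5).
P7: worse on storage (36 vs 47).
P8: worse on cost (1511 vs 1174).
P9: worse on cost (1945 vs 1174).
No option dominates P3.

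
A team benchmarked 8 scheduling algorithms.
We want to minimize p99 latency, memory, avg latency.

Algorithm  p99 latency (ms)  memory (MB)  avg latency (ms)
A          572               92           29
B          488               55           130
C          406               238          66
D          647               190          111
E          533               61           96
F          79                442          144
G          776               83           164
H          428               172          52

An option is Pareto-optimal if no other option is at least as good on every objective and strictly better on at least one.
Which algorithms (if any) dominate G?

B: p99 latency 488≤776, memory 55≤83, avg latency 130≤164 — dominates G.
E: p99 latency 533≤776, memory 61≤83, avg latency 96≤164 — dominates G.
Others (A, C, D, F, H) are each worse than G on at least one objective.

B, E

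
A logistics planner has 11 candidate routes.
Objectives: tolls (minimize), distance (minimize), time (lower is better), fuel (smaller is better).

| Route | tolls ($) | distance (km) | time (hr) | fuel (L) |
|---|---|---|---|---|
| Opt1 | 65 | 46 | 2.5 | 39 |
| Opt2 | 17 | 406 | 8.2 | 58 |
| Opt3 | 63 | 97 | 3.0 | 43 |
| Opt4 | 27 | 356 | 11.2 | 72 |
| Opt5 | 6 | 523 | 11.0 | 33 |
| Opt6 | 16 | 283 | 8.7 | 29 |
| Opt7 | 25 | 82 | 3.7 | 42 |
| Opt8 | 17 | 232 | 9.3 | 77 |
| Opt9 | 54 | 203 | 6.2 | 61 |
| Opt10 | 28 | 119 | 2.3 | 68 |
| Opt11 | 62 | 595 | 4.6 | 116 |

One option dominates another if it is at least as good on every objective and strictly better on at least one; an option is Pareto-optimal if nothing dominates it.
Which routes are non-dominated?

Opt1, Opt2, Opt3, Opt5, Opt6, Opt7, Opt8, Opt10

Opt1: not dominated (best distance).
Opt2: not dominated.
Opt3: not dominated.
Opt4: dominated by Opt6 (tolls 16≤27, distance 283≤356, time 8.7≤11.2, fuel 29≤72).
Opt5: not dominated (best tolls).
Opt6: not dominated (best fuel).
Opt7: not dominated.
Opt8: not dominated.
Opt9: dominated by Opt7 (tolls 25≤54, distance 82≤203, time 3.7≤6.2, fuel 42≤61).
Opt10: not dominated (best time).
Opt11: dominated by Opt7 (tolls 25≤62, distance 82≤595, time 3.7≤4.6, fuel 42≤116).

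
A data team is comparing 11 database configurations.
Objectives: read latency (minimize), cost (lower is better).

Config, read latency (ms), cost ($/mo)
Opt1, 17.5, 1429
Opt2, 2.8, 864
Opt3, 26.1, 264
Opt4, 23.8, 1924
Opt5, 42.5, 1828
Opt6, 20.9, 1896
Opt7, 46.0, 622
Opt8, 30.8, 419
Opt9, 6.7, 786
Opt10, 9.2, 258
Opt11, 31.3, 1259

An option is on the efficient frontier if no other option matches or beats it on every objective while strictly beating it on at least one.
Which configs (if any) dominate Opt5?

Opt1, Opt2, Opt3, Opt8, Opt9, Opt10, Opt11

Opt1: read latency 17.5≤42.5, cost 1429≤1828 — dominates Opt5.
Opt2: read latency 2.8≤42.5, cost 864≤1828 — dominates Opt5.
Opt3: read latency 26.1≤42.5, cost 264≤1828 — dominates Opt5.
Opt8: read latency 30.8≤42.5, cost 419≤1828 — dominates Opt5.
Opt9: read latency 6.7≤42.5, cost 786≤1828 — dominates Opt5.
Opt10: read latency 9.2≤42.5, cost 258≤1828 — dominates Opt5.
Opt11: read latency 31.3≤42.5, cost 1259≤1828 — dominates Opt5.
Others (Opt4, Opt6, Opt7) are each worse than Opt5 on at least one objective.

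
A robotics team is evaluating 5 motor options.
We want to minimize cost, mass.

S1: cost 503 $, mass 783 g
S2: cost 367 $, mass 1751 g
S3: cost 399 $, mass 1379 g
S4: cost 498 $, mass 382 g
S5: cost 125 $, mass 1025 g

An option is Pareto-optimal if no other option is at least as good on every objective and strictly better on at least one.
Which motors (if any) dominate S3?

S5: cost 125≤399, mass 1025≤1379 — dominates S3.
Others (S1, S2, S4) are each worse than S3 on at least one objective.

S5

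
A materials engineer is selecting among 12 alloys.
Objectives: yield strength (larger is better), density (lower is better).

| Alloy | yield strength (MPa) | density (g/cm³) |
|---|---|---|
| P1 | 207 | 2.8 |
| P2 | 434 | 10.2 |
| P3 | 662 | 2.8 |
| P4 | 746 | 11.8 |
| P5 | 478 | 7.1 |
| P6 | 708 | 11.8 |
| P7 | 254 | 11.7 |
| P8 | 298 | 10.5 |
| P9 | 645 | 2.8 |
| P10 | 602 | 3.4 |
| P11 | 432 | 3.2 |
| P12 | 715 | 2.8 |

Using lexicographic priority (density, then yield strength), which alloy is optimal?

First minimize density: best is 2.8, kept {P1, P3, P9, P12}.
Then maximize yield strength: best is 715, kept {P12}.

P12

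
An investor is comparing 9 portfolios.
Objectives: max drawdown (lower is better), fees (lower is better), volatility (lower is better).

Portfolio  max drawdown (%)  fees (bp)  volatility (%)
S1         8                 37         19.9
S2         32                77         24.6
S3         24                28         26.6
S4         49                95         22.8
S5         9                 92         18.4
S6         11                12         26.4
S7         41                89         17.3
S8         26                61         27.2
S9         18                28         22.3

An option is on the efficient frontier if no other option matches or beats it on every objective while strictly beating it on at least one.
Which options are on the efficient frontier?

S1, S5, S6, S7, S9

S1: not dominated (best max drawdown).
S2: dominated by S1 (max drawdown 8≤32, fees 37≤77, volatility 19.9≤24.6).
S3: dominated by S6 (max drawdown 11≤24, fees 12≤28, volatility 26.4≤26.6).
S4: dominated by S1 (max drawdown 8≤49, fees 37≤95, volatility 19.9≤22.8).
S5: not dominated.
S6: not dominated (best fees).
S7: not dominated (best volatility).
S8: dominated by S1 (max drawdown 8≤26, fees 37≤61, volatility 19.9≤27.2).
S9: not dominated.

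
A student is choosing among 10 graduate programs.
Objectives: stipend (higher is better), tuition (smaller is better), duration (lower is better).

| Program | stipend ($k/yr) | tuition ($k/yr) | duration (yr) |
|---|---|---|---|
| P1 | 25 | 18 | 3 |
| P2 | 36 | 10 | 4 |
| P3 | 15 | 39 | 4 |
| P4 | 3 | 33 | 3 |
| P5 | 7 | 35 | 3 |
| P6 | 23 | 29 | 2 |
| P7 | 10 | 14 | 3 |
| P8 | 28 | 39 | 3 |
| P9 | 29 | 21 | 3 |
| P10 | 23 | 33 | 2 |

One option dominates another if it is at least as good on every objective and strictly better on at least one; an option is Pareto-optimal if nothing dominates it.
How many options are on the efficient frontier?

P1: not dominated.
P2: not dominated (best stipend).
P3: dominated by P1 (stipend 25≥15, tuition 18≤39, duration 3≤4).
P4: dominated by P1 (stipend 25≥3, tuition 18≤33, duration 3≤3).
P5: dominated by P1 (stipend 25≥7, tuition 18≤35, duration 3≤3).
P6: not dominated.
P7: not dominated.
P8: dominated by P9 (stipend 29≥28, tuition 21≤39, duration 3≤3).
P9: not dominated.
P10: dominated by P6 (stipend 23≥23, tuition 29≤33, duration 2≤2).
Pareto-optimal: P1, P2, P6, P7, P9 → 5.

5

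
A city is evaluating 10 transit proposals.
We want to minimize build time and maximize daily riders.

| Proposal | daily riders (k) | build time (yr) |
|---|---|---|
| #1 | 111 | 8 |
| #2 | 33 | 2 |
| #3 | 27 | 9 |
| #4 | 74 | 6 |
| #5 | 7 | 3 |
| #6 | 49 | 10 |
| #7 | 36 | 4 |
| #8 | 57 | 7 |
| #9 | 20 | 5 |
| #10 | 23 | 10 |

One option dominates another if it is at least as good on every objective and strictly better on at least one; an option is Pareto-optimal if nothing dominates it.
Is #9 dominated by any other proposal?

Yes

#2 vs #9: daily riders 33≥20, build time 2≤5 — #2 is at least as good on every objective and strictly better on at least one, so #2 dominates #9.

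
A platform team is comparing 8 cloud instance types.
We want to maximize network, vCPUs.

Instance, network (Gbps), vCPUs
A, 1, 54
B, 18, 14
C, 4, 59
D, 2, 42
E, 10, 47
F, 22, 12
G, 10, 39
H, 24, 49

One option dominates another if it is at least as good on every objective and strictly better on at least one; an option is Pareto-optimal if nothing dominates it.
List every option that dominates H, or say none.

A: worse on network (1 vs 24).
B: worse on network (18 vs 24).
C: worse on network (4 vs 24).
D: worse on network (2 vs 24).
E: worse on network (10 vs 24).
F: worse on network (22 vs 24).
G: worse on network (10 vs 24).
No option dominates H.

none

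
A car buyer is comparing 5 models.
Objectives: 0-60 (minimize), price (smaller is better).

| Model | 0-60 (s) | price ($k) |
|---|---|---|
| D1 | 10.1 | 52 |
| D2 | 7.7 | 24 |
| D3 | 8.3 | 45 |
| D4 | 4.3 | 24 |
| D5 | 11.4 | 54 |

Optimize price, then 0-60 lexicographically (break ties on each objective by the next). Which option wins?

First minimize price: best is 24, kept {D2, D4}.
Then minimize 0-60: best is 4.3, kept {D4}.

D4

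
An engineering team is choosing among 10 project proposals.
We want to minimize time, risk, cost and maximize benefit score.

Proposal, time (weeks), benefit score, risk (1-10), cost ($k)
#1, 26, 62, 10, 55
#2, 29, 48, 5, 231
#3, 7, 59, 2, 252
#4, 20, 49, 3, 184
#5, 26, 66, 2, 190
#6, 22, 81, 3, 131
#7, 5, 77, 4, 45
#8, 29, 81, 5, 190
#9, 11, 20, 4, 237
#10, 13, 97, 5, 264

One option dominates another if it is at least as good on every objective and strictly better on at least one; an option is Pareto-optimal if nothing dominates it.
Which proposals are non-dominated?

#1: dominated by #7 (time 5≤26, benefit score 77≥62, risk 4≤10, cost 45≤55).
#2: dominated by #4 (time 20≤29, benefit score 49≥48, risk 3≤5, cost 184≤231).
#3: not dominated.
#4: not dominated.
#5: not dominated.
#6: not dominated.
#7: not dominated (best time).
#8: dominated by #6 (time 22≤29, benefit score 81≥81, risk 3≤5, cost 131≤190).
#9: dominated by #7 (time 5≤11, benefit score 77≥20, risk 4≤4, cost 45≤237).
#10: not dominated (best benefit score).

#3, #4, #5, #6, #7, #10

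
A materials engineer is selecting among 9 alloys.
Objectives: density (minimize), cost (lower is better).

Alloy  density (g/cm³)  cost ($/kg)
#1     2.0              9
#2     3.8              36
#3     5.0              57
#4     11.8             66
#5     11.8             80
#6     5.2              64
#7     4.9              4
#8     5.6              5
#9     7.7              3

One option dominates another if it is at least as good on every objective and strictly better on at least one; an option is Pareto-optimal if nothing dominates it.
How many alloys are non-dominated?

3

#1: not dominated (best density).
#2: dominated by #1 (density 2.0≤3.8, cost 9≤36).
#3: dominated by #1 (density 2.0≤5.0, cost 9≤57).
#4: dominated by #1 (density 2.0≤11.8, cost 9≤66).
#5: dominated by #1 (density 2.0≤11.8, cost 9≤80).
#6: dominated by #1 (density 2.0≤5.2, cost 9≤64).
#7: not dominated.
#8: dominated by #7 (density 4.9≤5.6, cost 4≤5).
#9: not dominated (best cost).
Pareto-optimal: #1, #7, #9 → 3.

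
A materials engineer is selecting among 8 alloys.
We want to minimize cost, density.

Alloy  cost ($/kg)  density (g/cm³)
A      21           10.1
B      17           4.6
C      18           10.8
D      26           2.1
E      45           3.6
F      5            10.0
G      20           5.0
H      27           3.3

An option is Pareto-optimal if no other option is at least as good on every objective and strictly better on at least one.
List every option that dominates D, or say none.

none

A: worse on density (10.1 vs 2.1).
B: worse on density (4.6 vs 2.1).
C: worse on density (10.8 vs 2.1).
E: worse on cost (45 vs 26).
F: worse on density (10.0 vs 2.1).
G: worse on density (5.0 vs 2.1).
H: worse on cost (27 vs 26).
No option dominates D.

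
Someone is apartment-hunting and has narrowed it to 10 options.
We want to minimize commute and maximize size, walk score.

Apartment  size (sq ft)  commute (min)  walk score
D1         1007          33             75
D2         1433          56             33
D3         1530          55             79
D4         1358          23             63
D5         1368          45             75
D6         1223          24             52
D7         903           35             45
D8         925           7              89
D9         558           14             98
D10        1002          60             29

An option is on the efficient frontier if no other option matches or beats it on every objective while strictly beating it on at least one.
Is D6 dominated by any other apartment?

D4 vs D6: size 1358≥1223, commute 23≤24, walk score 63≥52 — D4 is at least as good on every objective and strictly better on at least one, so D4 dominates D6.

Yes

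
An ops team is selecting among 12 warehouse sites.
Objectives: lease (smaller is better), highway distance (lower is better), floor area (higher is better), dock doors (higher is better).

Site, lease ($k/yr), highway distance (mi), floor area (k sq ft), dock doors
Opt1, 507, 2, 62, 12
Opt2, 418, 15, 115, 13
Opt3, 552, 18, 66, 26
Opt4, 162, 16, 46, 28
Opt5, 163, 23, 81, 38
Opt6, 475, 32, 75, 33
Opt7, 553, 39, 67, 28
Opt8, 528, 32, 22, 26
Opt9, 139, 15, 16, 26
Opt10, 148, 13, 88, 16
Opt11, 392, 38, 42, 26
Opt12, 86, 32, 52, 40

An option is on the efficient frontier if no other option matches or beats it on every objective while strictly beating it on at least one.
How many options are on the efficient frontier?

8

Opt1: not dominated (best highway distance).
Opt2: not dominated (best floor area).
Opt3: not dominated.
Opt4: not dominated.
Opt5: not dominated.
Opt6: dominated by Opt5 (lease 163≤475, highway distance 23≤32, floor area 81≥75, dock doors 38≥33).
Opt7: dominated by Opt5 (lease 163≤553, highway distance 23≤39, floor area 81≥67, dock doors 38≥28).
Opt8: dominated by Opt4 (lease 162≤528, highway distance 16≤32, floor area 46≥22, dock doors 28≥26).
Opt9: not dominated.
Opt10: not dominated.
Opt11: dominated by Opt4 (lease 162≤392, highway distance 16≤38, floor area 46≥42, dock doors 28≥26).
Opt12: not dominated (best lease).
Pareto-optimal: Opt1, Opt2, Opt3, Opt4, Opt5, Opt9, Opt10, Opt12 → 8.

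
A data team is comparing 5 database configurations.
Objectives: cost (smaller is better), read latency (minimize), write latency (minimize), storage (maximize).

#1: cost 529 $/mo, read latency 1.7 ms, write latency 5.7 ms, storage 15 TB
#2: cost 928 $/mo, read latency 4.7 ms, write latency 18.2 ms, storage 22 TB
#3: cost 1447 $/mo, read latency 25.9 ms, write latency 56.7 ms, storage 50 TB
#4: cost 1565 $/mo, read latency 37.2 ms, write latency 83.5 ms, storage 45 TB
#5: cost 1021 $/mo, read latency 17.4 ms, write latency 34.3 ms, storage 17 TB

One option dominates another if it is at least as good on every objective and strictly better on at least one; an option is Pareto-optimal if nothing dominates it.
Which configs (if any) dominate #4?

#3

#3: cost 1447≤1565, read latency 25.9≤37.2, write latency 56.7≤83.5, storage 50≥45 — dominates #4.
Others (#1, #2, #5) are each worse than #4 on at least one objective.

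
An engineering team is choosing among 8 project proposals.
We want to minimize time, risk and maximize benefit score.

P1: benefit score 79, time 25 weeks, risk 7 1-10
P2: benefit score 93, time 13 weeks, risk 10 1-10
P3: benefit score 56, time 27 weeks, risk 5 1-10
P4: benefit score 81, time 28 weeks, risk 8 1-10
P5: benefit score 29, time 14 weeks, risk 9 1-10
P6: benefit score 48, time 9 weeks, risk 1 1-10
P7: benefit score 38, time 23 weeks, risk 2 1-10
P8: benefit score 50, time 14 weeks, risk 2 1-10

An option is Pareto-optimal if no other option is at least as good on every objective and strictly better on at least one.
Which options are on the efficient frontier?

P1, P2, P3, P4, P6, P8

P1: not dominated.
P2: not dominated (best benefit score).
P3: not dominated.
P4: not dominated.
P5: dominated by P6 (benefit score 48≥29, time 9≤14, risk 1≤9).
P6: not dominated (best time).
P7: dominated by P6 (benefit score 48≥38, time 9≤23, risk 1≤2).
P8: not dominated.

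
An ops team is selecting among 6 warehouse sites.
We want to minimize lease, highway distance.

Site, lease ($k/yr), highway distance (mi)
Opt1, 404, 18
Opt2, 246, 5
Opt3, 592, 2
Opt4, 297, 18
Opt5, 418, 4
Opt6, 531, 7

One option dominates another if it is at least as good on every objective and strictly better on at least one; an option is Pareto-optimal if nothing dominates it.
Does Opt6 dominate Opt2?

No

Opt6 vs Opt2: Opt6 is worse on lease (531 vs 246), so it does not dominate Opt2.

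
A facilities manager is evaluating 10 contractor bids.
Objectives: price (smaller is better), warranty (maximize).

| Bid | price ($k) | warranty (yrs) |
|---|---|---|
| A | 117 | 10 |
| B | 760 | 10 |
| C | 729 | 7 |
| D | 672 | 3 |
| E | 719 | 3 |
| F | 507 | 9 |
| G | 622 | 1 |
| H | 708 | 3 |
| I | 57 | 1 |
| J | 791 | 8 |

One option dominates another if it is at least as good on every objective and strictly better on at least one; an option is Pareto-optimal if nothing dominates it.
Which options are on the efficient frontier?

A, I

A: not dominated.
B: dominated by A (price 117≤760, warranty 10≥10).
C: dominated by A (price 117≤729, warranty 10≥7).
D: dominated by A (price 117≤672, warranty 10≥3).
E: dominated by A (price 117≤719, warranty 10≥3).
F: dominated by A (price 117≤507, warranty 10≥9).
G: dominated by A (price 117≤622, warranty 10≥1).
H: dominated by A (price 117≤708, warranty 10≥3).
I: not dominated (best price).
J: dominated by A (price 117≤791, warranty 10≥8).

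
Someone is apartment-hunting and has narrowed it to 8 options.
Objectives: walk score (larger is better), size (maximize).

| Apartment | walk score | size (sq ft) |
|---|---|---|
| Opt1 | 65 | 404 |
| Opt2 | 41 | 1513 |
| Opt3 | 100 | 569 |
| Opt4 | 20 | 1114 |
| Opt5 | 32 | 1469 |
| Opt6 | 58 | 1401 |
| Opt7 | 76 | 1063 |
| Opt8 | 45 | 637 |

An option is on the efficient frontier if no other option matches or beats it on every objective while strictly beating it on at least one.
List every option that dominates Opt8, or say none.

Opt6: walk score 58≥45, size 1401≥637 — dominates Opt8.
Opt7: walk score 76≥45, size 1063≥637 — dominates Opt8.
Others (Opt1, Opt2, Opt3, Opt4, Opt5) are each worse than Opt8 on at least one objective.

Opt6, Opt7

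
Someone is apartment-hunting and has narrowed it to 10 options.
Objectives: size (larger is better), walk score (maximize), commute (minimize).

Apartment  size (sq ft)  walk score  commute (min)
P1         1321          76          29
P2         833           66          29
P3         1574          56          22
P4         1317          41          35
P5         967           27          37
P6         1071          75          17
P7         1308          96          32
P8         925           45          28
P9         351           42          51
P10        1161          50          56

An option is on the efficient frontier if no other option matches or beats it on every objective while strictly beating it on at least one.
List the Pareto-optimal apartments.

P1, P3, P6, P7

P1: not dominated.
P2: dominated by P1 (size 1321≥833, walk score 76≥66, commute 29≤29).
P3: not dominated (best size).
P4: dominated by P1 (size 1321≥1317, walk score 76≥41, commute 29≤35).
P5: dominated by P1 (size 1321≥967, walk score 76≥27, commute 29≤37).
P6: not dominated (best commute).
P7: not dominated (best walk score).
P8: dominated by P3 (size 1574≥925, walk score 56≥45, commute 22≤28).
P9: dominated by P1 (size 1321≥351, walk score 76≥42, commute 29≤51).
P10: dominated by P1 (size 1321≥1161, walk score 76≥50, commute 29≤56).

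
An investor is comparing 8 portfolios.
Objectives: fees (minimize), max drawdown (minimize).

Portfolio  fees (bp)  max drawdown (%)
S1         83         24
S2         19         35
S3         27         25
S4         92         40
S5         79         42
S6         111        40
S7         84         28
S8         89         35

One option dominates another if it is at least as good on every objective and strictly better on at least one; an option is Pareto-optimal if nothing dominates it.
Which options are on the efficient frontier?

S1: not dominated (best max drawdown).
S2: not dominated (best fees).
S3: not dominated.
S4: dominated by S1 (fees 83≤92, max drawdown 24≤40).
S5: dominated by S2 (fees 19≤79, max drawdown 35≤42).
S6: dominated by S1 (fees 83≤111, max drawdown 24≤40).
S7: dominated by S1 (fees 83≤84, max drawdown 24≤28).
S8: dominated by S1 (fees 83≤89, max drawdown 24≤35).

S1, S2, S3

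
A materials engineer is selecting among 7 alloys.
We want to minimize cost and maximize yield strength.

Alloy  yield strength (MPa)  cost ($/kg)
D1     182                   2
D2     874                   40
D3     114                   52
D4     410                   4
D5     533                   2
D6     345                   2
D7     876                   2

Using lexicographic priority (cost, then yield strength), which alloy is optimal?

D7

First minimize cost: best is 2, kept {D1, D5, D6, D7}.
Then maximize yield strength: best is 876, kept {D7}.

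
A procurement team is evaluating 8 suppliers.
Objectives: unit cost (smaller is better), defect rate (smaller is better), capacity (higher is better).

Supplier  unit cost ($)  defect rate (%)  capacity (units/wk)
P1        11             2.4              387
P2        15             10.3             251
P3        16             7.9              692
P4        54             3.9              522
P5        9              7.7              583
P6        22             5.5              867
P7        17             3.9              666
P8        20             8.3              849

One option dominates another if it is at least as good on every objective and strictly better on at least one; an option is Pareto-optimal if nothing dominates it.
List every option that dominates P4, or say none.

P7

P7: unit cost 17≤54, defect rate 3.9≤3.9, capacity 666≥522 — dominates P4.
Others (P1, P2, P3, P5, P6, P8) are each worse than P4 on at least one objective.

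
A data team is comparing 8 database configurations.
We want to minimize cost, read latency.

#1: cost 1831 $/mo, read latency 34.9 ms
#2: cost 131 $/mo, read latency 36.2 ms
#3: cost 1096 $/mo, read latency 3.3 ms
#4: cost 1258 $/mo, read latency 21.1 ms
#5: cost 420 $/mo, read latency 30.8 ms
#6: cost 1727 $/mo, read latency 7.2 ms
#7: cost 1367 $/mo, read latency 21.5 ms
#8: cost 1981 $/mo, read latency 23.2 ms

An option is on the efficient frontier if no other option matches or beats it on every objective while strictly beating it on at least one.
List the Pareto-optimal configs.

#1: dominated by #3 (cost 1096≤1831, read latency 3.3≤34.9).
#2: not dominated (best cost).
#3: not dominated (best read latency).
#4: dominated by #3 (cost 1096≤1258, read latency 3.3≤21.1).
#5: not dominated.
#6: dominated by #3 (cost 1096≤1727, read latency 3.3≤7.2).
#7: dominated by #3 (cost 1096≤1367, read latency 3.3≤21.5).
#8: dominated by #3 (cost 1096≤1981, read latency 3.3≤23.2).

#2, #3, #5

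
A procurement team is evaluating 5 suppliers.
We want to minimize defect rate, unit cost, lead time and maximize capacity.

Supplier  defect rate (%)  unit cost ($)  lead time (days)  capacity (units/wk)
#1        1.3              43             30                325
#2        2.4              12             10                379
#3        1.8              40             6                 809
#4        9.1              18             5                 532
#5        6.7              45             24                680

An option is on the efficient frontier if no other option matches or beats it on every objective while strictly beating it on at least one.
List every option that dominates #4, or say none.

none

#1: worse on unit cost (43 vs 18).
#2: worse on lead time (10 vs 5).
#3: worse on unit cost (40 vs 18).
#5: worse on unit cost (45 vs 18).
No option dominates #4.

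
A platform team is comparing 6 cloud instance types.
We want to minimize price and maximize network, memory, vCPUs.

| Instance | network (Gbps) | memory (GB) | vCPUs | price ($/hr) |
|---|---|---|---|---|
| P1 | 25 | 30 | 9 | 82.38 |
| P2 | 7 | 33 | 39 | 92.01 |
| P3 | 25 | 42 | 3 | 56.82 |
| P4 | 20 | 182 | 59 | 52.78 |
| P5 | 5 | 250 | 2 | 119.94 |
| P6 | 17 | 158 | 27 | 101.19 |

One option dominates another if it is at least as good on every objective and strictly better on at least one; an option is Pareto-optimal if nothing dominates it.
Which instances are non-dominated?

P1, P3, P4, P5

P1: not dominated.
P2: dominated by P4 (network 20≥7, memory 182≥33, vCPUs 59≥39, price 52.78≤92.01).
P3: not dominated.
P4: not dominated (best vCPUs).
P5: not dominated (best memory).
P6: dominated by P4 (network 20≥17, memory 182≥158, vCPUs 59≥27, price 52.78≤101.19).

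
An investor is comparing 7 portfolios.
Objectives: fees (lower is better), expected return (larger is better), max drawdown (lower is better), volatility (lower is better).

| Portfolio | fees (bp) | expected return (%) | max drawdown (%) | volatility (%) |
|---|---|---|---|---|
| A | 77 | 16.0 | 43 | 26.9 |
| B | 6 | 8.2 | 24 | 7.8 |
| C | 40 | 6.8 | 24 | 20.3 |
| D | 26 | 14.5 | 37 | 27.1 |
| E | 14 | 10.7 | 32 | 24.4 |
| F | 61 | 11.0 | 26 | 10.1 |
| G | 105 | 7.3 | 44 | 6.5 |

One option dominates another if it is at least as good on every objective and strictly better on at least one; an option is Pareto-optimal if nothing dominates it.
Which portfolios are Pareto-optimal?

A: not dominated (best expected return).
B: not dominated (best fees).
C: dominated by B (fees 6≤40, expected return 8.2≥6.8, max drawdown 24≤24, volatility 7.8≤20.3).
D: not dominated.
E: not dominated.
F: not dominated.
G: not dominated (best volatility).

A, B, D, E, F, G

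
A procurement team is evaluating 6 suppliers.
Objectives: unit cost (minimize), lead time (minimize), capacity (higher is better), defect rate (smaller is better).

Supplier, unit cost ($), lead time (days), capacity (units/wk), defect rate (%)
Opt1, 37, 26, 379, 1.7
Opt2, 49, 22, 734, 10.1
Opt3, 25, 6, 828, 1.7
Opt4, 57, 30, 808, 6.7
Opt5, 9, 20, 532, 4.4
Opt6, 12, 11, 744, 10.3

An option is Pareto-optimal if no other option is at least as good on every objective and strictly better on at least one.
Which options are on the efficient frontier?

Opt3, Opt5, Opt6

Opt1: dominated by Opt3 (unit cost 25≤37, lead time 6≤26, capacity 828≥379, defect rate 1.7≤1.7).
Opt2: dominated by Opt3 (unit cost 25≤49, lead time 6≤22, capacity 828≥734, defect rate 1.7≤10.1).
Opt3: not dominated (best lead time).
Opt4: dominated by Opt3 (unit cost 25≤57, lead time 6≤30, capacity 828≥808, defect rate 1.7≤6.7).
Opt5: not dominated (best unit cost).
Opt6: not dominated.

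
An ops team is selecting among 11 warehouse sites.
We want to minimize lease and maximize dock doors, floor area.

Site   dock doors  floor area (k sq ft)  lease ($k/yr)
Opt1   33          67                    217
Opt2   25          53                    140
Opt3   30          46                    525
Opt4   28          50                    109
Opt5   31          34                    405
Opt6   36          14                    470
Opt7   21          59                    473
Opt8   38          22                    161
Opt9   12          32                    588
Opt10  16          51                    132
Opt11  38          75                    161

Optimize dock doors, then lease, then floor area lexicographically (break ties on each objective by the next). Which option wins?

First maximize dock doors: best is 38, kept {Opt8, Opt11}.
Then minimize lease: best is 161, kept {Opt8, Opt11}.
Then maximize floor area: best is 75, kept {Opt11}.

Opt11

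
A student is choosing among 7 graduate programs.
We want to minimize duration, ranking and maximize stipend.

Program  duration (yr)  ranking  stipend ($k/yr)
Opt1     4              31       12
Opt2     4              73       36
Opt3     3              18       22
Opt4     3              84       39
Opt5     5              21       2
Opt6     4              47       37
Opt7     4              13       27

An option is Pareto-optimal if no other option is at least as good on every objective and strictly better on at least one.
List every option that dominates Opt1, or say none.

Opt3: duration 3≤4, ranking 18≤31, stipend 22≥12 — dominates Opt1.
Opt7: duration 4≤4, ranking 13≤31, stipend 27≥12 — dominates Opt1.
Others (Opt2, Opt4, Opt5, Opt6) are each worse than Opt1 on at least one objective.

Opt3, Opt7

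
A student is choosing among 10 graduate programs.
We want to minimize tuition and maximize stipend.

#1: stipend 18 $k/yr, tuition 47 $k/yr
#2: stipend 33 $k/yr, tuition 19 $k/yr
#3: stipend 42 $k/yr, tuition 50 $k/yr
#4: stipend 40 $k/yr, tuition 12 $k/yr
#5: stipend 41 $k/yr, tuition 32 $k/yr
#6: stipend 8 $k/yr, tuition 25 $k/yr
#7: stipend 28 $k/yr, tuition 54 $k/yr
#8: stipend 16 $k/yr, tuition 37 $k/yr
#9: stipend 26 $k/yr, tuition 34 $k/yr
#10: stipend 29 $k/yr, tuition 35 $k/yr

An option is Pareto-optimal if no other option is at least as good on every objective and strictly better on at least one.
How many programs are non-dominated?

#1: dominated by #2 (stipend 33≥18, tuition 19≤47).
#2: dominated by #4 (stipend 40≥33, tuition 12≤19).
#3: not dominated (best stipend).
#4: not dominated (best tuition).
#5: not dominated.
#6: dominated by #2 (stipend 33≥8, tuition 19≤25).
#7: dominated by #2 (stipend 33≥28, tuition 19≤54).
#8: dominated by #2 (stipend 33≥16, tuition 19≤37).
#9: dominated by #2 (stipend 33≥26, tuition 19≤34).
#10: dominated by #2 (stipend 33≥29, tuition 19≤35).
Pareto-optimal: #3, #4, #5 → 3.

3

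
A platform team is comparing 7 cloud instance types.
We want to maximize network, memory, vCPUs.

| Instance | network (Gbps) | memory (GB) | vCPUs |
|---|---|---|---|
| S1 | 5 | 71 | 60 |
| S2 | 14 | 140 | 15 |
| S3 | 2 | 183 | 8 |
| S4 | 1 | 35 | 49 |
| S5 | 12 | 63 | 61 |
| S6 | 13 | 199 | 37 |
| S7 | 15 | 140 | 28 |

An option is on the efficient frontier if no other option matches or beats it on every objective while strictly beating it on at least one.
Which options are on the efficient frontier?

S1: not dominated.
S2: dominated by S7 (network 15≥14, memory 140≥140, vCPUs 28≥15).
S3: dominated by S6 (network 13≥2, memory 199≥183, vCPUs 37≥8).
S4: dominated by S1 (network 5≥1, memory 71≥35, vCPUs 60≥49).
S5: not dominated (best vCPUs).
S6: not dominated (best memory).
S7: not dominated (best network).

S1, S5, S6, S7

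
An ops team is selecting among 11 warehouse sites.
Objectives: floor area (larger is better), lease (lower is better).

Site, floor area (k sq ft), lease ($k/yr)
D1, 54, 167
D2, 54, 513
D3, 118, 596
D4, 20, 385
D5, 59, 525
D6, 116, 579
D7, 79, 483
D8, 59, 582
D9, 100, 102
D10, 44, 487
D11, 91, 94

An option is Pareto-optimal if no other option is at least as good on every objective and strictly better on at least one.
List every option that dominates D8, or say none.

D5: floor area 59≥59, lease 525≤582 — dominates D8.
D6: floor area 116≥59, lease 579≤582 — dominates D8.
D7: floor area 79≥59, lease 483≤582 — dominates D8.
D9: floor area 100≥59, lease 102≤582 — dominates D8.
D11: floor area 91≥59, lease 94≤582 — dominates D8.
Others (D1, D2, D3, D4, D10) are each worse than D8 on at least one objective.

D5, D6, D7, D9, D11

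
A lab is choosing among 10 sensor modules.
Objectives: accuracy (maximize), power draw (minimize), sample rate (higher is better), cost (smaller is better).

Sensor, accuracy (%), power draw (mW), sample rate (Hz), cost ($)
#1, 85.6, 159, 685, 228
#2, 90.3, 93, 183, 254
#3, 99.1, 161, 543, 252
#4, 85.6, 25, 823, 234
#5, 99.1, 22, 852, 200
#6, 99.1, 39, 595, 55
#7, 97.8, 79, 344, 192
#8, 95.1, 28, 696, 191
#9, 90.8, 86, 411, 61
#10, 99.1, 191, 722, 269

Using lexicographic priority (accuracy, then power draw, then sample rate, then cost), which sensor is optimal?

#5

First maximize accuracy: best is 99.1, kept {#3, #5, #6, #10}.
Then minimize power draw: best is 22, kept {#5}.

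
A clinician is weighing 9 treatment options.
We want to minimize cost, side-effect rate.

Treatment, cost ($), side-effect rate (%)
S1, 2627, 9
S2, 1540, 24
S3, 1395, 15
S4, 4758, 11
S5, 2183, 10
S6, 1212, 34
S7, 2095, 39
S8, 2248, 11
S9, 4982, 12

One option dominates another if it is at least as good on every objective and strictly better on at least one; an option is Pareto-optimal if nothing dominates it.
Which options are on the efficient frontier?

S1, S3, S5, S6

S1: not dominated (best side-effect rate).
S2: dominated by S3 (cost 1395≤1540, side-effect rate 15≤24).
S3: not dominated.
S4: dominated by S1 (cost 2627≤4758, side-effect rate 9≤11).
S5: not dominated.
S6: not dominated (best cost).
S7: dominated by S2 (cost 1540≤2095, side-effect rate 24≤39).
S8: dominated by S5 (cost 2183≤2248, side-effect rate 10≤11).
S9: dominated by S1 (cost 2627≤4982, side-effect rate 9≤12).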